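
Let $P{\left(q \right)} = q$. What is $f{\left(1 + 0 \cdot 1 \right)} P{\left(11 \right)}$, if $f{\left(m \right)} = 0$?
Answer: $0$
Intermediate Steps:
$f{\left(1 + 0 \cdot 1 \right)} P{\left(11 \right)} = 0 \cdot 11 = 0$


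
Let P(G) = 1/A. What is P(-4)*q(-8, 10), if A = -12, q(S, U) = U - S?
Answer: -3/2 ≈ -1.5000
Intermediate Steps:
P(G) = -1/12 (P(G) = 1/(-12) = -1/12)
P(-4)*q(-8, 10) = -(10 - 1*(-8))/12 = -(10 + 8)/12 = -1/12*18 = -3/2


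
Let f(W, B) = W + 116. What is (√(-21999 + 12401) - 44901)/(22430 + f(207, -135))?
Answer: -44901/22753 + I*√9598/22753 ≈ -1.9734 + 0.0043058*I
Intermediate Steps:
f(W, B) = 116 + W
(√(-21999 + 12401) - 44901)/(22430 + f(207, -135)) = (√(-21999 + 12401) - 44901)/(22430 + (116 + 207)) = (√(-9598) - 44901)/(22430 + 323) = (I*√9598 - 44901)/22753 = (-44901 + I*√9598)*(1/22753) = -44901/22753 + I*√9598/22753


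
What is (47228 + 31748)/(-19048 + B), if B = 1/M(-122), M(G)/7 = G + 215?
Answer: -51413376/12400247 ≈ -4.1462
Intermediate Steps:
M(G) = 1505 + 7*G (M(G) = 7*(G + 215) = 7*(215 + G) = 1505 + 7*G)
B = 1/651 (B = 1/(1505 + 7*(-122)) = 1/(1505 - 854) = 1/651 ≈ 0.0015361)
(47228 + 31748)/(-19048 + B) = (47228 + 31748)/(-19048 + 1/651) = 78976/(-12400247/651) = 78976*(-651/12400247) = -51413376/12400247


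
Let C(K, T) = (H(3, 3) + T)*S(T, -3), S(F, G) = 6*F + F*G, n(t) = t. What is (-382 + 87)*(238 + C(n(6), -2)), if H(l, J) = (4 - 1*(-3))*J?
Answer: -36580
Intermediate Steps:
H(l, J) = 7*J (H(l, J) = (4 + 3)*J = 7*J)
C(K, T) = 3*T*(21 + T) (C(K, T) = (7*3 + T)*(T*(6 - 3)) = (21 + T)*(T*3) = (21 + T)*(3*T) = 3*T*(21 + T))
(-382 + 87)*(238 + C(n(6), -2)) = (-382 + 87)*(238 + 3*(-2)*(21 - 2)) = -295*(238 + 3*(-2)*19) = -295*(238 - 114) = -295*124 = -36580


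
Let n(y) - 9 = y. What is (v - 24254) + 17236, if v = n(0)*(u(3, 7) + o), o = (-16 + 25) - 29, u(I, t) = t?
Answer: -7135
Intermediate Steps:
o = -20 (o = 9 - 29 = -20)
n(y) = 9 + y
v = -117 (v = (9 + 0)*(7 - 20) = 9*(-13) = -117)
(v - 24254) + 17236 = (-117 - 24254) + 17236 = -24371 + 17236 = -7135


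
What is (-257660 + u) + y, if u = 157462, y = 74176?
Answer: -26022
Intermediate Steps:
(-257660 + u) + y = (-257660 + 157462) + 74176 = -100198 + 74176 = -26022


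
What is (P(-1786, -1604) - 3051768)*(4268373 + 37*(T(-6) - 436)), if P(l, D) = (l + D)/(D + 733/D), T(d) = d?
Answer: -33394800411662038368/2573549 ≈ -1.2976e+13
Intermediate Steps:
P(l, D) = (D + l)/(D + 733/D)
(P(-1786, -1604) - 3051768)*(4268373 + 37*(T(-6) - 436)) = (-1604*(-1604 - 1786)/(733 + (-1604)²) - 3051768)*(4268373 + 37*(-6 - 436)) = (-1604*(-3390)/(733 + 2572816) - 3051768)*(4268373 + 37*(-442)) = (-1604*(-3390)/2573549 - 3051768)*(4268373 - 16354) = (-1604*1/2573549*(-3390) - 3051768)*4252019 = (5437560/2573549 - 3051768)*4252019 = -7853869047072/2573549*4252019 = -33394800411662038368/2573549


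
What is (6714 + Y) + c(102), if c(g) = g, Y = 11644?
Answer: 18460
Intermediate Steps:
(6714 + Y) + c(102) = (6714 + 11644) + 102 = 18358 + 102 = 18460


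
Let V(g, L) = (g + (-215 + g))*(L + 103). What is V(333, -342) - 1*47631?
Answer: -155420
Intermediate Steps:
V(g, L) = (-215 + 2*g)*(103 + L)
V(333, -342) - 1*47631 = (-22145 - 215*(-342) + 206*333 + 2*(-342)*333) - 1*47631 = (-22145 + 73530 + 68598 - 227772) - 47631 = -107789 - 47631 = -155420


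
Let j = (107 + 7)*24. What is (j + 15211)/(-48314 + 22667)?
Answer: -17947/25647 ≈ -0.69977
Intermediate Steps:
j = 2736 (j = 114*24 = 2736)
(j + 15211)/(-48314 + 22667) = (2736 + 15211)/(-48314 + 22667) = 17947/(-25647) = 17947*(-1/25647) = -17947/25647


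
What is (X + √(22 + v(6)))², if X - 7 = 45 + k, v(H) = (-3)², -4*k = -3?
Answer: 45017/16 + 211*√31/2 ≈ 3401.0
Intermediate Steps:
k = ¾ (k = -¼*(-3) = ¾ ≈ 0.75000)
v(H) = 9
X = 211/4 (X = 7 + (45 + ¾) = 7 + 183/4 = 211/4 ≈ 52.750)
(X + √(22 + v(6)))² = (211/4 + √(22 + 9))² = (211/4 + √31)²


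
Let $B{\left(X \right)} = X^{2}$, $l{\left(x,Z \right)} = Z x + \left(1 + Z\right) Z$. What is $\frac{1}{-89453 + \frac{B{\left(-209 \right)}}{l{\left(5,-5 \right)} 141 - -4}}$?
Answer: $- \frac{701}{62750234} \approx -1.1171 \cdot 10^{-5}$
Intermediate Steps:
$l{\left(x,Z \right)} = Z x + Z \left(1 + Z\right)$
$\frac{1}{-89453 + \frac{B{\left(-209 \right)}}{l{\left(5,-5 \right)} 141 - -4}} = \frac{1}{-89453 + \frac{\left(-209\right)^{2}}{- 5 \left(1 - 5 + 5\right) 141 - -4}} = \frac{1}{-89453 + \frac{43681}{\left(-5\right) 1 \cdot 141 + 4}} = \frac{1}{-89453 + \frac{43681}{\left(-5\right) 141 + 4}} = \frac{1}{-89453 + \frac{43681}{-705 + 4}} = \frac{1}{-89453 + \frac{43681}{-701}} = \frac{1}{-89453 + 43681 \left(- \frac{1}{701}\right)} = \frac{1}{-89453 - \frac{43681}{701}} = \frac{1}{- \frac{62750234}{701}} = - \frac{701}{62750234}$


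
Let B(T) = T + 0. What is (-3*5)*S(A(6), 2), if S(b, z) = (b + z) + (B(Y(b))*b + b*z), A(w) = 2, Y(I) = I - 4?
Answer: -60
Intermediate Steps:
Y(I) = -4 + I
B(T) = T
S(b, z) = b + z + b*z + b*(-4 + b) (S(b, z) = (b + z) + ((-4 + b)*b + b*z) = (b + z) + (b*(-4 + b) + b*z) = (b + z) + (b*z + b*(-4 + b)) = b + z + b*z + b*(-4 + b))
(-3*5)*S(A(6), 2) = (-3*5)*(2 + 2 + 2*2 + 2*(-4 + 2)) = -15*(2 + 2 + 4 + 2*(-2)) = -15*(2 + 2 + 4 - 4) = -15*4 = -60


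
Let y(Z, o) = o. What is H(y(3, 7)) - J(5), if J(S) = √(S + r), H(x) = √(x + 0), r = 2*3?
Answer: √7 - √11 ≈ -0.67087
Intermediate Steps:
r = 6
H(x) = √x
J(S) = √(6 + S) (J(S) = √(S + 6) = √(6 + S))
H(y(3, 7)) - J(5) = √7 - √(6 + 5) = √7 - √11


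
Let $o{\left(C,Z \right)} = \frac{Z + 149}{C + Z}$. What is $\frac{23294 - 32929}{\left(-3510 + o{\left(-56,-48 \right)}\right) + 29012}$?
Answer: $- \frac{1002040}{2652107} \approx -0.37783$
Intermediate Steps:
$o{\left(C,Z \right)} = \frac{149 + Z}{C + Z}$
$\frac{23294 - 32929}{\left(-3510 + o{\left(-56,-48 \right)}\right) + 29012} = \frac{23294 - 32929}{\left(-3510 + \frac{149 - 48}{-56 - 48}\right) + 29012} = \frac{23294 - 32929}{\left(-3510 + \frac{1}{-104} \cdot 101\right) + 29012} = - \frac{9635}{\left(-3510 - \frac{101}{104}\right) + 29012} = - \frac{9635}{- \frac{365141}{104} + 29012} = - \frac{9635}{\frac{2652107}{104}} = \left(-9635\right) \frac{104}{2652107} = - \frac{1002040}{2652107}$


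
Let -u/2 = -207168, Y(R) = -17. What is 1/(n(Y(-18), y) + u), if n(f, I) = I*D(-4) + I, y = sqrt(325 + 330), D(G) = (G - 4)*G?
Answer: 138112/57224535867 - 11*sqrt(655)/57224535867 ≈ 2.4086e-6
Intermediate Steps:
D(G) = G*(-4 + G) (D(G) = (-4 + G)*G = G*(-4 + G))
y = sqrt(655) ≈ 25.593
u = 414336 (u = -2*(-207168) = 414336)
n(f, I) = 33*I (n(f, I) = I*(-4*(-4 - 4)) + I = I*(-4*(-8)) + I = I*32 + I = 32*I + I = 33*I)
1/(n(Y(-18), y) + u) = 1/(33*sqrt(655) + 414336) = 1/(414336 + 33*sqrt(655))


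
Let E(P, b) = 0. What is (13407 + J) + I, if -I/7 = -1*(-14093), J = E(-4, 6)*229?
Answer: -85244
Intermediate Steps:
J = 0 (J = 0*229 = 0)
I = -98651 (I = -(-7)*(-14093) = -7*14093 = -98651)
(13407 + J) + I = (13407 + 0) - 98651 = 13407 - 98651 = -85244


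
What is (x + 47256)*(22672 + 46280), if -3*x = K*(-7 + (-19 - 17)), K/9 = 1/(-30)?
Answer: 16290496092/5 ≈ 3.2581e+9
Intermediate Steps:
K = -3/10 (K = 9/(-30) = 9*(-1/30) = -3/10 ≈ -0.30000)
x = -43/10 (x = -(-1)*(-7 + (-19 - 17))/10 = -(-1)*(-7 - 36)/10 = -(-1)*(-43)/10 = -1/3*129/10 = -43/10 ≈ -4.3000)
(x + 47256)*(22672 + 46280) = (-43/10 + 47256)*(22672 + 46280) = (472517/10)*68952 = 16290496092/5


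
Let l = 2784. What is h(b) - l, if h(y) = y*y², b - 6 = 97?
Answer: 1089943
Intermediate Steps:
b = 103 (b = 6 + 97 = 103)
h(y) = y³
h(b) - l = 103³ - 1*2784 = 1092727 - 2784 = 1089943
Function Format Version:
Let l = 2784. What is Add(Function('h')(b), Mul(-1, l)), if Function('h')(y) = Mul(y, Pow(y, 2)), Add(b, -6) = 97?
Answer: 1089943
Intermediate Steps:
b = 103 (b = Add(6, 97) = 103)
Function('h')(y) = Pow(y, 3)
Add(Function('h')(b), Mul(-1, l)) = Add(Pow(103, 3), Mul(-1, 2784)) = Add(1092727, -2784) = 1089943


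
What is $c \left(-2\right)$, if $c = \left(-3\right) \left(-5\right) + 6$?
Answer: $-42$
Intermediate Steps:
$c = 21$ ($c = 15 + 6 = 21$)
$c \left(-2\right) = 21 \left(-2\right) = -42$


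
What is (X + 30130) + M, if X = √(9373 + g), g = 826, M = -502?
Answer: 29628 + √10199 ≈ 29729.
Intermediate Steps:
X = √10199 (X = √(9373 + 826) = √10199 ≈ 100.99)
(X + 30130) + M = (√10199 + 30130) - 502 = (30130 + √10199) - 502 = 29628 + √10199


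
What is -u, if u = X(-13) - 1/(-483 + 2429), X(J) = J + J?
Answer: 50597/1946 ≈ 26.001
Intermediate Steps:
X(J) = 2*J
u = -50597/1946 (u = 2*(-13) - 1/(-483 + 2429) = -26 - 1/1946 = -50597/1946 ≈ -26.001)
-u = -1*(-50597/1946) = 50597/1946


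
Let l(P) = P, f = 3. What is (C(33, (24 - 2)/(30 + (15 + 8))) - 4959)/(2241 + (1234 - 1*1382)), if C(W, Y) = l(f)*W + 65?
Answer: -685/299 ≈ -2.2910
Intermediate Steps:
C(W, Y) = 65 + 3*W (C(W, Y) = 3*W + 65 = 65 + 3*W)
(C(33, (24 - 2)/(30 + (15 + 8))) - 4959)/(2241 + (1234 - 1*1382)) = ((65 + 3*33) - 4959)/(2241 + (1234 - 1*1382)) = ((65 + 99) - 4959)/(2241 + (1234 - 1382)) = (164 - 4959)/(2241 - 148) = -4795/2093 = -4795*1/2093 = -685/299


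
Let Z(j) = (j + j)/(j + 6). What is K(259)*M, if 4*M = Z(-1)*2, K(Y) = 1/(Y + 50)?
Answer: -1/1545 ≈ -0.00064725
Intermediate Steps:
Z(j) = 2*j/(6 + j) (Z(j) = (2*j)/(6 + j) = 2*j/(6 + j))
K(Y) = 1/(50 + Y)
M = -⅕ (M = ((2*(-1)/(6 - 1))*2)/4 = ((2*(-1)/5)*2)/4 = ((2*(-1)*(⅕))*2)/4 = (-⅖*2)/4 = (¼)*(-⅘) = -⅕ ≈ -0.20000)
K(259)*M = -⅕/(50 + 259) = -⅕/309 = (1/309)*(-⅕) = -1/1545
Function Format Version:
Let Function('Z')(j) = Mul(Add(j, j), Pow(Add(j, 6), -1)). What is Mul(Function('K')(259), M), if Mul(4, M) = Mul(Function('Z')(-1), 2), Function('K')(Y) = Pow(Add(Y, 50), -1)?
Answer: Rational(-1, 1545) ≈ -0.00064725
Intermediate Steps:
Function('Z')(j) = Mul(2, j, Pow(Add(6, j), -1)) (Function('Z')(j) = Mul(Mul(2, j), Pow(Add(6, j), -1)) = Mul(2, j, Pow(Add(6, j), -1)))
Function('K')(Y) = Pow(Add(50, Y), -1)
M = Rational(-1, 5) (M = Mul(Rational(1, 4), Mul(Mul(2, -1, Pow(Add(6, -1), -1)), 2)) = Mul(Rational(1, 4), Mul(Mul(2, -1, Pow(5, -1)), 2)) = Mul(Rational(1, 4), Mul(Mul(2, -1, Rational(1, 5)), 2)) = Mul(Rational(1, 4), Mul(Rational(-2, 5), 2)) = Mul(Rational(1, 4), Rational(-4, 5)) = Rational(-1, 5) ≈ -0.20000)
Mul(Function('K')(259), M) = Mul(Pow(Add(50, 259), -1), Rational(-1, 5)) = Mul(Pow(309, -1), Rational(-1, 5)) = Mul(Rational(1, 309), Rational(-1, 5)) = Rational(-1, 1545)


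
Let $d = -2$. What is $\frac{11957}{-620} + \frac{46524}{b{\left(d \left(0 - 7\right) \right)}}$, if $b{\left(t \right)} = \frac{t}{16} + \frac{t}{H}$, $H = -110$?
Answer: $\frac{12687813347}{203980} \approx 62201.0$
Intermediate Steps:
$b{\left(t \right)} = \frac{47 t}{880}$ ($b{\left(t \right)} = \frac{t}{16} + \frac{t}{-110} = t \frac{1}{16} + t \left(- \frac{1}{110}\right) = \frac{t}{16} - \frac{t}{110} = \frac{47 t}{880}$)
$\frac{11957}{-620} + \frac{46524}{b{\left(d \left(0 - 7\right) \right)}} = \frac{11957}{-620} + \frac{46524}{\frac{47}{880} \left(- 2 \left(0 - 7\right)\right)} = 11957 \left(- \frac{1}{620}\right) + \frac{46524}{\frac{47}{880} \left(\left(-2\right) \left(-7\right)\right)} = - \frac{11957}{620} + \frac{46524}{\frac{47}{880} \cdot 14} = - \frac{11957}{620} + \frac{46524}{\frac{329}{440}} = - \frac{11957}{620} + 46524 \cdot \frac{440}{329} = - \frac{11957}{620} + \frac{20470560}{329} = \frac{12687813347}{203980}$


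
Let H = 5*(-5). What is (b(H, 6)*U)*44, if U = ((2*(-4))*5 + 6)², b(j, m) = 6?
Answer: 305184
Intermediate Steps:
H = -25
U = 1156 (U = (-8*5 + 6)² = (-40 + 6)² = (-34)² = 1156)
(b(H, 6)*U)*44 = (6*1156)*44 = 6936*44 = 305184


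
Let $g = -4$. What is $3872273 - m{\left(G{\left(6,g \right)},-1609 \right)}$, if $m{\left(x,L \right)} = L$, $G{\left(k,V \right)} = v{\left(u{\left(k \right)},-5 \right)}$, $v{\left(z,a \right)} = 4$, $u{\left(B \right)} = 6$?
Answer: $3873882$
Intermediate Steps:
$G{\left(k,V \right)} = 4$
$3872273 - m{\left(G{\left(6,g \right)},-1609 \right)} = 3872273 - -1609 = 3872273 + 1609 = 3873882$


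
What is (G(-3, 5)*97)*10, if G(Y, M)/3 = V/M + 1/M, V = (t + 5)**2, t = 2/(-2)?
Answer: 9894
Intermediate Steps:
t = -1 (t = 2*(-1/2) = -1)
V = 16 (V = (-1 + 5)**2 = 4**2 = 16)
G(Y, M) = 51/M (G(Y, M) = 3*(16/M + 1/M) = 3*(17/M) = 51/M)
(G(-3, 5)*97)*10 = ((51/5)*97)*10 = (4947/5)*10 = 9894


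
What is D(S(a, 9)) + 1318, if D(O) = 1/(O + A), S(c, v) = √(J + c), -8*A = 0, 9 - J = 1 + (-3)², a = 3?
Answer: 1318 + √2/2 ≈ 1318.7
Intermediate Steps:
J = -1 (J = 9 - (1 + (-3)²) = 9 - (1 + 9) = 9 - 1*10 = 9 - 10 = -1)
A = 0 (A = -⅛*0 = 0)
S(c, v) = √(-1 + c)
D(O) = 1/O (D(O) = 1/(O + 0) = 1/O)
D(S(a, 9)) + 1318 = 1/(√(-1 + 3)) + 1318 = 1/(√2) + 1318 = √2/2 + 1318 = 1318 + √2/2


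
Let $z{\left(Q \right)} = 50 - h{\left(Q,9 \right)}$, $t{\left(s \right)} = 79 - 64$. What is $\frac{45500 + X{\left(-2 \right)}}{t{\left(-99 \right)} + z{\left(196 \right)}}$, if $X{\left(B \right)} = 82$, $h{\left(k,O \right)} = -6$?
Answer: $642$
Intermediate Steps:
$t{\left(s \right)} = 15$ ($t{\left(s \right)} = 79 - 64 = 15$)
$z{\left(Q \right)} = 56$ ($z{\left(Q \right)} = 50 - -6 = 50 + 6 = 56$)
$\frac{45500 + X{\left(-2 \right)}}{t{\left(-99 \right)} + z{\left(196 \right)}} = \frac{45500 + 82}{15 + 56} = \frac{45582}{71} = 45582 \cdot \frac{1}{71} = 642$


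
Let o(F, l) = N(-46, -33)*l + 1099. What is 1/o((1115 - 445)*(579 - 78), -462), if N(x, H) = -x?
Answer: -1/20153 ≈ -4.9620e-5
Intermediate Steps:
o(F, l) = 1099 + 46*l (o(F, l) = (-1*(-46))*l + 1099 = 46*l + 1099 = 1099 + 46*l)
1/o((1115 - 445)*(579 - 78), -462) = 1/(1099 + 46*(-462)) = 1/(1099 - 21252) = 1/(-20153) = -1/20153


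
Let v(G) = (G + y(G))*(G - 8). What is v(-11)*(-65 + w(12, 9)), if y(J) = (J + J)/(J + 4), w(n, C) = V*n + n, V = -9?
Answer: -24035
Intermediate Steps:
w(n, C) = -8*n (w(n, C) = -9*n + n = -8*n)
y(J) = 2*J/(4 + J) (y(J) = (2*J)/(4 + J) = 2*J/(4 + J))
v(G) = (-8 + G)*(G + 2*G/(4 + G)) (v(G) = (G + 2*G/(4 + G))*(G - 8) = (G + 2*G/(4 + G))*(-8 + G) = (-8 + G)*(G + 2*G/(4 + G)))
v(-11)*(-65 + w(12, 9)) = (-11*(-48 + (-11)² - 2*(-11))/(4 - 11))*(-65 - 8*12) = (-11*(-48 + 121 + 22)/(-7))*(-65 - 96) = -11*(-⅐)*95*(-161) = (1045/7)*(-161) = -24035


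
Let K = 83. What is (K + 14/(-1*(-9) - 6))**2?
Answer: 69169/9 ≈ 7685.4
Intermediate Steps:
(K + 14/(-1*(-9) - 6))**2 = (83 + 14/(-1*(-9) - 6))**2 = (83 + 14/(9 - 6))**2 = (83 + 14/3)**2 = (263/3)**2 = 69169/9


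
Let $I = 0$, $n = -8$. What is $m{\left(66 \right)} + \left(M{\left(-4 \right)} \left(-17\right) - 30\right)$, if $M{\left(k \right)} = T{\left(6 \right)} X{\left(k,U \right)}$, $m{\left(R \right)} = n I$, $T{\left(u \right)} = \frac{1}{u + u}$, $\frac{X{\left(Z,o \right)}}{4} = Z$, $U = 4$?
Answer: $- \frac{22}{3} \approx -7.3333$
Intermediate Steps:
$X{\left(Z,o \right)} = 4 Z$
$T{\left(u \right)} = \frac{1}{2 u}$
$m{\left(R \right)} = 0$ ($m{\left(R \right)} = \left(-8\right) 0 = 0$)
$M{\left(k \right)} = \frac{k}{3}$ ($M{\left(k \right)} = \frac{1}{2 \cdot 6} \cdot 4 k = \frac{1}{2} \cdot \frac{1}{6} \cdot 4 k = \frac{4 k}{12} = \frac{k}{3}$)
$m{\left(66 \right)} + \left(M{\left(-4 \right)} \left(-17\right) - 30\right) = 0 - \left(30 - \frac{1}{3} \left(-4\right) \left(-17\right)\right) = 0 - \frac{22}{3} = - \frac{22}{3}$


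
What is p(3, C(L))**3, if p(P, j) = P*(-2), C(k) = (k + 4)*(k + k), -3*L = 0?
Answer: -216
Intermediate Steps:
L = 0 (L = -1/3*0 = 0)
C(k) = 2*k*(4 + k) (C(k) = (4 + k)*(2*k) = 2*k*(4 + k))
p(P, j) = -2*P
p(3, C(L))**3 = (-2*3)**3 = (-6)**3 = -216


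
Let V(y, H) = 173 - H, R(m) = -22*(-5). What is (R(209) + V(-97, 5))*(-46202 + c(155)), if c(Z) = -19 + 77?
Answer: -12828032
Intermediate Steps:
c(Z) = 58
R(m) = 110
(R(209) + V(-97, 5))*(-46202 + c(155)) = (110 + (173 - 1*5))*(-46202 + 58) = (110 + (173 - 5))*(-46144) = (110 + 168)*(-46144) = 278*(-46144) = -12828032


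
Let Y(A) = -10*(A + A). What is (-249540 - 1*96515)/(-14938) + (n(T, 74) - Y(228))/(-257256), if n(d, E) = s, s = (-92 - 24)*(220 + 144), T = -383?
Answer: 11198418739/480361266 ≈ 23.313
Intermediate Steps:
s = -42224 (s = -116*364 = -42224)
n(d, E) = -42224
Y(A) = -20*A
(-249540 - 1*96515)/(-14938) + (n(T, 74) - Y(228))/(-257256) = (-249540 - 1*96515)/(-14938) + (-42224 - (-20)*228)/(-257256) = (-249540 - 96515)*(-1/14938) + (-42224 - 1*(-4560))*(-1/257256) = -346055*(-1/14938) + (-42224 + 4560)*(-1/257256) = 346055/14938 - 37664*(-1/257256) = 346055/14938 + 4708/32157 = 11198418739/480361266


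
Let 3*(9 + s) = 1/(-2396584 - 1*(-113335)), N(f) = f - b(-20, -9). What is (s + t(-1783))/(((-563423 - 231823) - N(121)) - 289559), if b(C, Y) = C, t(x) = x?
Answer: 12274746625/7431605608662 ≈ 0.0016517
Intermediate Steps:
N(f) = 20 + f (N(f) = f - 1*(-20) = f + 20 = 20 + f)
s = -61647724/6849747 (s = -9 + 1/(3*(-2396584 - 1*(-113335))) = -9 + 1/(3*(-2396584 + 113335)) = -9 + (⅓)/(-2283249) = -9 + (⅓)*(-1/2283249) = -9 - 1/6849747 = -61647724/6849747 ≈ -9.0000)
(s + t(-1783))/(((-563423 - 231823) - N(121)) - 289559) = (-61647724/6849747 - 1783)/(((-563423 - 231823) - (20 + 121)) - 289559) = -12274746625/(6849747*((-795246 - 1*141) - 289559)) = -12274746625/(6849747*((-795246 - 141) - 289559)) = -12274746625/(6849747*(-795387 - 289559)) = -12274746625/6849747/(-1084946) = -12274746625/6849747*(-1/1084946) = 12274746625/7431605608662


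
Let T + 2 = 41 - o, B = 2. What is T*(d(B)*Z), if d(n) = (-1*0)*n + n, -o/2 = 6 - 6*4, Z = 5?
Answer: 30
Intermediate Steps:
o = 36 (o = -2*(6 - 6*4) = -2*(6 - 24) = -2*(-18) = 36)
T = 3 (T = -2 + (41 - 1*36) = -2 + (41 - 36) = -2 + 5 = 3)
d(n) = n (d(n) = 0*n + n = 0 + n = n)
T*(d(B)*Z) = 3*(2*5) = 3*10 = 30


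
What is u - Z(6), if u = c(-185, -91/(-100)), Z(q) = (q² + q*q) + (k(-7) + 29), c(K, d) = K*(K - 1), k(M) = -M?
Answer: 34302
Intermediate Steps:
c(K, d) = K*(-1 + K)
Z(q) = 36 + 2*q² (Z(q) = (q² + q*q) + (-1*(-7) + 29) = (q² + q²) + (7 + 29) = 2*q² + 36 = 36 + 2*q²)
u = 34410 (u = -185*(-1 - 185) = -185*(-186) = 34410)
u - Z(6) = 34410 - (36 + 2*6²) = 34410 - (36 + 2*36) = 34410 - (36 + 72) = 34410 - 1*108 = 34410 - 108 = 34302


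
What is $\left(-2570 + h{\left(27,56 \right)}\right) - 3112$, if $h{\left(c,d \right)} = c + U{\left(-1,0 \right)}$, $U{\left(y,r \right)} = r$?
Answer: $-5655$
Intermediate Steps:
$h{\left(c,d \right)} = c$ ($h{\left(c,d \right)} = c + 0 = c$)
$\left(-2570 + h{\left(27,56 \right)}\right) - 3112 = \left(-2570 + 27\right) - 3112 = -2543 - 3112 = -5655$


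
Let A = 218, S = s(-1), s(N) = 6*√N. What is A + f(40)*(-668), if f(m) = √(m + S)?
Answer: 218 - 668*√(40 + 6*I) ≈ -4018.6 - 315.98*I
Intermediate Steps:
S = 6*I (S = 6*√(-1) = 6*I ≈ 6.0*I)
f(m) = √(m + 6*I)
A + f(40)*(-668) = 218 + √(40 + 6*I)*(-668) = 218 - 668*√(40 + 6*I)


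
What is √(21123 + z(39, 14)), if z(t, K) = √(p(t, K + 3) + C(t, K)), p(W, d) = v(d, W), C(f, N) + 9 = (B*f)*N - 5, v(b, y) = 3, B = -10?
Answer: √(21123 + I*√5471) ≈ 145.34 + 0.2545*I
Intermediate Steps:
C(f, N) = -14 - 10*N*f (C(f, N) = -9 + ((-10*f)*N - 5) = -9 + (-10*N*f - 5) = -9 + (-5 - 10*N*f) = -14 - 10*N*f)
p(W, d) = 3
z(t, K) = √(-11 - 10*K*t) (z(t, K) = √(3 + (-14 - 10*K*t)) = √(-11 - 10*K*t))
√(21123 + z(39, 14)) = √(21123 + √(-11 - 10*14*39)) = √(21123 + √(-11 - 5460)) = √(21123 + √(-5471)) = √(21123 + I*√5471)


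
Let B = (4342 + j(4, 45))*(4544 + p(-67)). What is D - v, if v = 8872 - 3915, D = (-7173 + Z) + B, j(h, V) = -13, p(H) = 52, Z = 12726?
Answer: 19896680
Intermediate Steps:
B = 19896084 (B = (4342 - 13)*(4544 + 52) = 4329*4596 = 19896084)
D = 19901637 (D = (-7173 + 12726) + 19896084 = 5553 + 19896084 = 19901637)
v = 4957
D - v = 19901637 - 1*4957 = 19901637 - 4957 = 19896680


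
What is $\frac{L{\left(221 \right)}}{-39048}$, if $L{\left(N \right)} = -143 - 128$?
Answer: $\frac{271}{39048} \approx 0.0069402$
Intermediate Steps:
$L{\left(N \right)} = -271$ ($L{\left(N \right)} = -143 - 128 = -271$)
$\frac{L{\left(221 \right)}}{-39048} = - \frac{271}{-39048} = \left(-271\right) \left(- \frac{1}{39048}\right) = \frac{271}{39048}$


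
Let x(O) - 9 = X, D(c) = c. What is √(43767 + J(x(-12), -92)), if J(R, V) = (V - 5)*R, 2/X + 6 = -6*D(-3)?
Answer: √1543602/6 ≈ 207.07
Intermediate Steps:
X = ⅙ (X = 2/(-6 - 6*(-3)) = 2/(-6 + 18) = 2/12 = 2*(1/12) = ⅙ ≈ 0.16667)
x(O) = 55/6 (x(O) = 9 + ⅙ = 55/6)
J(R, V) = R*(-5 + V) (J(R, V) = (-5 + V)*R = R*(-5 + V))
√(43767 + J(x(-12), -92)) = √(43767 + 55*(-5 - 92)/6) = √(43767 + (55/6)*(-97)) = √(43767 - 5335/6) = √(257267/6) = √1543602/6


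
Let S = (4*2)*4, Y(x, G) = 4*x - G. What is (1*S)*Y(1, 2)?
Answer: 64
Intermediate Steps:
Y(x, G) = -G + 4*x
S = 32 (S = 8*4 = 32)
(1*S)*Y(1, 2) = (1*32)*(-1*2 + 4*1) = 32*(-2 + 4) = 32*2 = 64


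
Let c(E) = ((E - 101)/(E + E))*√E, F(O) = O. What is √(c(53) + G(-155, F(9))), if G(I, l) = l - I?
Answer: 2*√(115169 - 318*√53)/53 ≈ 12.677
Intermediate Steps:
c(E) = (-101 + E)/(2*√E) (c(E) = ((-101 + E)/((2*E)))*√E = ((-101 + E)*(1/(2*E)))*√E = ((-101 + E)/(2*E))*√E = (-101 + E)/(2*√E))
√(c(53) + G(-155, F(9))) = √((-101 + 53)/(2*√53) + (9 - 1*(-155))) = √((½)*(√53/53)*(-48) + (9 + 155)) = √(-24*√53/53 + 164) = √(164 - 24*√53/53)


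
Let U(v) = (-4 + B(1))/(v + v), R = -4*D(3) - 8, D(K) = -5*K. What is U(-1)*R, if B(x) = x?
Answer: 78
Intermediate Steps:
R = 52 (R = -(-20)*3 - 8 = -4*(-15) - 8 = 60 - 8 = 52)
U(v) = -3/(2*v) (U(v) = (-4 + 1)/(v + v) = -3*1/(2*v) = -3/(2*v))
U(-1)*R = -3/2/(-1)*52 = -3/2*(-1)*52 = (3/2)*52 = 78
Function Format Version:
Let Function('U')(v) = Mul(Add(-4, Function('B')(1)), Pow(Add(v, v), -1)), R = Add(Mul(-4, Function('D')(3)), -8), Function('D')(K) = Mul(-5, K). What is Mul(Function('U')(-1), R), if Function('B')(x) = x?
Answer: 78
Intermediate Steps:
R = 52 (R = Add(Mul(-4, Mul(-5, 3)), -8) = Add(Mul(-4, -15), -8) = Add(60, -8) = 52)
Function('U')(v) = Mul(Rational(-3, 2), Pow(v, -1)) (Function('U')(v) = Mul(Add(-4, 1), Pow(Add(v, v), -1)) = Mul(-3, Pow(Mul(2, v), -1)) = Mul(-3, Mul(Rational(1, 2), Pow(v, -1))) = Mul(Rational(-3, 2), Pow(v, -1)))
Mul(Function('U')(-1), R) = Mul(Mul(Rational(-3, 2), Pow(-1, -1)), 52) = Mul(Mul(Rational(-3, 2), -1), 52) = Mul(Rational(3, 2), 52) = 78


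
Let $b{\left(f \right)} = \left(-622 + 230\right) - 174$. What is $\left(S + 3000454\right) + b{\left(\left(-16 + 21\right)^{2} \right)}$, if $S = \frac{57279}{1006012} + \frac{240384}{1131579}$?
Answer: $\frac{18661305828956131}{6220666956} \approx 2.9999 \cdot 10^{6}$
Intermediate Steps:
$b{\left(f \right)} = -566$ ($b{\left(f \right)} = -392 - 174 = -566$)
$S = \frac{1675655203}{6220666956}$ ($S = 57279 \cdot \frac{1}{1006012} + 240384 \cdot \frac{1}{1131579} = \frac{939}{16492} + \frac{80128}{377193} = \frac{1675655203}{6220666956} \approx 0.26937$)
$\left(S + 3000454\right) + b{\left(\left(-16 + 21\right)^{2} \right)} = \left(\frac{1675655203}{6220666956} + 3000454\right) - 566 = \frac{18664826726453227}{6220666956} - 566 = \frac{18661305828956131}{6220666956}$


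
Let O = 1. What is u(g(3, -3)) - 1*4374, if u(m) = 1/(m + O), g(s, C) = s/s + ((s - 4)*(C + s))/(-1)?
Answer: -8747/2 ≈ -4373.5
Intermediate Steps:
g(s, C) = 1 - (-4 + s)*(C + s) (g(s, C) = 1 + ((-4 + s)*(C + s))*(-1) = 1 - (-4 + s)*(C + s))
u(m) = 1/(1 + m) (u(m) = 1/(m + 1) = 1/(1 + m))
u(g(3, -3)) - 1*4374 = 1/(1 + (1 - 1*3² + 4*(-3) + 4*3 - 1*(-3)*3)) - 1*4374 = 1/(1 + (1 - 1*9 - 12 + 12 + 9)) - 4374 = 1/(1 + (1 - 9 - 12 + 12 + 9)) - 4374 = 1/(1 + 1) - 4374 = 1/2 - 4374 = ½ - 4374 = -8747/2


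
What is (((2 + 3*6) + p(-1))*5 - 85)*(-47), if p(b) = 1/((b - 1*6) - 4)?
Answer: -7520/11 ≈ -683.64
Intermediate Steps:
p(b) = 1/(-10 + b) (p(b) = 1/((b - 6) - 4) = 1/((-6 + b) - 4) = 1/(-10 + b))
(((2 + 3*6) + p(-1))*5 - 85)*(-47) = (((2 + 3*6) + 1/(-10 - 1))*5 - 85)*(-47) = (((2 + 18) + 1/(-11))*5 - 85)*(-47) = ((20 - 1/11)*5 - 85)*(-47) = ((219/11)*5 - 85)*(-47) = (1095/11 - 85)*(-47) = (160/11)*(-47) = -7520/11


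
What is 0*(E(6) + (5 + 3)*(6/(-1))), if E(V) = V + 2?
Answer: 0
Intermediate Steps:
E(V) = 2 + V
0*(E(6) + (5 + 3)*(6/(-1))) = 0*((2 + 6) + (5 + 3)*(6/(-1))) = 0*(8 + 8*(6*(-1))) = 0*(8 + 8*(-6)) = 0*(8 - 48) = 0*(-40) = 0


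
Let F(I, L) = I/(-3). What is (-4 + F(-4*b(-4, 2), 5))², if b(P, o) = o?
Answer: 16/9 ≈ 1.7778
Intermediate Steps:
F(I, L) = -I/3
(-4 + F(-4*b(-4, 2), 5))² = (-4 - (-4)*2/3)² = (-4 - ⅓*(-8))² = (-4 + 8/3)² = (-4/3)² = 16/9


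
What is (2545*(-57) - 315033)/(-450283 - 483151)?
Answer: 230049/466717 ≈ 0.49291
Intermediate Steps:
(2545*(-57) - 315033)/(-450283 - 483151) = (-145065 - 315033)/(-933434) = -460098*(-1/933434) = 230049/466717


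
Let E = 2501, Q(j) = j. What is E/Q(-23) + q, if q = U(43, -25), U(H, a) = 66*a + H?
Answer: -39462/23 ≈ -1715.7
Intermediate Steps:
U(H, a) = H + 66*a
q = -1607 (q = 43 + 66*(-25) = 43 - 1650 = -1607)
E/Q(-23) + q = 2501/(-23) - 1607 = 2501*(-1/23) - 1607 = -2501/23 - 1607 = -39462/23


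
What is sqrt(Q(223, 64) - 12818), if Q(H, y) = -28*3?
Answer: I*sqrt(12902) ≈ 113.59*I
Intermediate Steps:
Q(H, y) = -84
sqrt(Q(223, 64) - 12818) = sqrt(-84 - 12818) = sqrt(-12902) = I*sqrt(12902)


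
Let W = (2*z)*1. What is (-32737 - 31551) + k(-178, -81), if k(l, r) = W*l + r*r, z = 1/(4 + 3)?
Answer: -404445/7 ≈ -57778.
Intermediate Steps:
z = 1/7 ≈ 0.14286
W = 2/7 (W = (2*(1/7))*1 = (2/7)*1 = 2/7 ≈ 0.28571)
k(l, r) = r**2 + 2*l/7 (k(l, r) = 2*l/7 + r*r = 2*l/7 + r**2 = r**2 + 2*l/7)
(-32737 - 31551) + k(-178, -81) = (-32737 - 31551) + ((-81)**2 + (2/7)*(-178)) = -64288 + (6561 - 356/7) = -64288 + 45571/7 = -404445/7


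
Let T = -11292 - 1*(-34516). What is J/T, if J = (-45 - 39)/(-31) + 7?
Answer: 301/719944 ≈ 0.00041809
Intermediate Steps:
T = 23224 (T = -11292 + 34516 = 23224)
J = 301/31 (J = -1/31*(-84) + 7 = 84/31 + 7 = 301/31 ≈ 9.7097)
J/T = (301/31)/23224 = (301/31)*(1/23224) = 301/719944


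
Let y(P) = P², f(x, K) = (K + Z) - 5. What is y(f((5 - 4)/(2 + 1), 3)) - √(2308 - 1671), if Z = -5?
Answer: 49 - 7*√13 ≈ 23.761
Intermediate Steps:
f(x, K) = -10 + K (f(x, K) = (K - 5) - 5 = (-5 + K) - 5 = -10 + K)
y(f((5 - 4)/(2 + 1), 3)) - √(2308 - 1671) = (-10 + 3)² - √(2308 - 1671) = (-7)² - √637 = 49 - 7*√13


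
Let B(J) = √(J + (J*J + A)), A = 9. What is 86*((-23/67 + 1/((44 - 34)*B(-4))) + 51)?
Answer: 291884/67 + 43*√21/105 ≈ 4358.4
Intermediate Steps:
B(J) = √(9 + J + J²) (B(J) = √(J + (J*J + 9)) = √(J + (J² + 9)) = √(J + (9 + J²)) = √(9 + J + J²))
86*((-23/67 + 1/((44 - 34)*B(-4))) + 51) = 86*((-23/67 + 1/((44 - 34)*(√(9 - 4 + (-4)²)))) + 51) = 86*((-23*1/67 + 1/(10*(√(9 - 4 + 16)))) + 51) = 86*((-23/67 + 1/(10*(√21))) + 51) = 86*((-23/67 + (√21/21)/10) + 51) = 86*((-23/67 + √21/210) + 51) = 86*(3394/67 + √21/210) = 291884/67 + 43*√21/105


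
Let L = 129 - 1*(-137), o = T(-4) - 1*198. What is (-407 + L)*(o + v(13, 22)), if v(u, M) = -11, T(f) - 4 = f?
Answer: 29469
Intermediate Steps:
T(f) = 4 + f
o = -198 (o = (4 - 4) - 1*198 = 0 - 198 = -198)
L = 266 (L = 129 + 137 = 266)
(-407 + L)*(o + v(13, 22)) = (-407 + 266)*(-198 - 11) = -141*(-209) = 29469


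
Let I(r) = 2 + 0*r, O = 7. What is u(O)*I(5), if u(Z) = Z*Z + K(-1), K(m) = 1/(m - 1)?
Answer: 97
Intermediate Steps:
I(r) = 2 (I(r) = 2 + 0 = 2)
K(m) = 1/(-1 + m)
u(Z) = -½ + Z² (u(Z) = Z*Z + 1/(-1 - 1) = Z² + 1/(-2) = Z² - ½ = -½ + Z²)
u(O)*I(5) = (-½ + 7²)*2 = (-½ + 49)*2 = (97/2)*2 = 97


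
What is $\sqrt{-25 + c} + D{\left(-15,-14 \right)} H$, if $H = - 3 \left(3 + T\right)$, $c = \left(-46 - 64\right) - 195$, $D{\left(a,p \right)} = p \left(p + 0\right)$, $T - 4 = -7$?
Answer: $i \sqrt{330} \approx 18.166 i$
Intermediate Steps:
$T = -3$ ($T = 4 - 7 = -3$)
$D{\left(a,p \right)} = p^{2}$ ($D{\left(a,p \right)} = p p = p^{2}$)
$c = -305$ ($c = -110 - 195 = -305$)
$H = 0$ ($H = - 3 \left(3 - 3\right) = \left(-3\right) 0 = 0$)
$\sqrt{-25 + c} + D{\left(-15,-14 \right)} H = \sqrt{-25 - 305} + \left(-14\right)^{2} \cdot 0 = \sqrt{-330} + 196 \cdot 0 = i \sqrt{330} + 0 = i \sqrt{330}$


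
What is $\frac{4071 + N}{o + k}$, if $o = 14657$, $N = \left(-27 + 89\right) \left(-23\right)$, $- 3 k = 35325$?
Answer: $\frac{2645}{2882} \approx 0.91777$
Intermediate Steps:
$k = -11775$ ($k = \left(- \frac{1}{3}\right) 35325 = -11775$)
$N = -1426$ ($N = 62 \left(-23\right) = -1426$)
$\frac{4071 + N}{o + k} = \frac{4071 - 1426}{14657 - 11775} = \frac{2645}{2882}$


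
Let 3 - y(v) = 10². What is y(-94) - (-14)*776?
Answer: 10767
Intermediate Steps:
y(v) = -97 (y(v) = 3 - 1*10² = 3 - 1*100 = 3 - 100 = -97)
y(-94) - (-14)*776 = -97 - (-14)*776 = -97 - 1*(-10864) = -97 + 10864 = 10767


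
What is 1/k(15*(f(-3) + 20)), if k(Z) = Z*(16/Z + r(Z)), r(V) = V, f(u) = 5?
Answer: 1/140641 ≈ 7.1103e-6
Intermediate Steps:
k(Z) = Z*(Z + 16/Z) (k(Z) = Z*(16/Z + Z) = Z*(Z + 16/Z))
1/k(15*(f(-3) + 20)) = 1/(16 + (15*(5 + 20))²) = 1/(16 + (15*25)²) = 1/(16 + 375²) = 1/(16 + 140625) = 1/140641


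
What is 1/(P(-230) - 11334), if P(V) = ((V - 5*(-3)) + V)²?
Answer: 1/186691 ≈ 5.3564e-6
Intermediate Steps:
P(V) = (15 + 2*V)² (P(V) = ((V + 15) + V)² = ((15 + V) + V)² = (15 + 2*V)²)
1/(P(-230) - 11334) = 1/((15 + 2*(-230))² - 11334) = 1/((15 - 460)² - 11334) = 1/((-445)² - 11334) = 1/(198025 - 11334) = 1/186691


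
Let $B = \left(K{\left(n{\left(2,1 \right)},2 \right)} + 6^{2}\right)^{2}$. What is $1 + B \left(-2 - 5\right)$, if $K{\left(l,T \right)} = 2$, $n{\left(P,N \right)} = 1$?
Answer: $-10107$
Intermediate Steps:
$B = 1444$ ($B = \left(2 + 6^{2}\right)^{2} = \left(2 + 36\right)^{2} = 38^{2} = 1444$)
$1 + B \left(-2 - 5\right) = 1 + 1444 \left(-2 - 5\right) = 1 + 1444 \left(-7\right) = 1 - 10108 = -10107$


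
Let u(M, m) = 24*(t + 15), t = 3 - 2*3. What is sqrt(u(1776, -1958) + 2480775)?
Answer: sqrt(2481063) ≈ 1575.1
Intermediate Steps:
t = -3 (t = 3 - 6 = -3)
u(M, m) = 288 (u(M, m) = 24*(-3 + 15) = 24*12 = 288)
sqrt(u(1776, -1958) + 2480775) = sqrt(288 + 2480775) = sqrt(2481063)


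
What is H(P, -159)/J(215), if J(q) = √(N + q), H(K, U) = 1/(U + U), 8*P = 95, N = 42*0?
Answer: -√215/68370 ≈ -0.00021446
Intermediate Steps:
N = 0
P = 95/8 (P = (⅛)*95 = 95/8 ≈ 11.875)
H(K, U) = 1/(2*U)
J(q) = √q (J(q) = √(0 + q) = √q)
H(P, -159)/J(215) = ((½)/(-159))/(√215) = ((½)*(-1/159))*(√215/215) = -√215/68370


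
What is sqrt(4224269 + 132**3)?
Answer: sqrt(6524237) ≈ 2554.3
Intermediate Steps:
sqrt(4224269 + 132**3) = sqrt(4224269 + 2299968) = sqrt(6524237)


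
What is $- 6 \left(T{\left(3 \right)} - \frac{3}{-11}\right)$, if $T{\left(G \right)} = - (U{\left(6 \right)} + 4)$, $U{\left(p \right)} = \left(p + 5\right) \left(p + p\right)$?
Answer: $\frac{8958}{11} \approx 814.36$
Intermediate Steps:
$U{\left(p \right)} = 2 p \left(5 + p\right)$ ($U{\left(p \right)} = \left(5 + p\right) 2 p = 2 p \left(5 + p\right)$)
$T{\left(G \right)} = -136$ ($T{\left(G \right)} = - (2 \cdot 6 \left(5 + 6\right) + 4) = - (2 \cdot 6 \cdot 11 + 4) = - (132 + 4) = \left(-1\right) 136 = -136$)
$- 6 \left(T{\left(3 \right)} - \frac{3}{-11}\right) = - 6 \left(-136 - \frac{3}{-11}\right) = - 6 \left(-136 - - \frac{3}{11}\right) = - 6 \left(-136 + \frac{3}{11}\right) = \left(-6\right) \left(- \frac{1493}{11}\right) = \frac{8958}{11}$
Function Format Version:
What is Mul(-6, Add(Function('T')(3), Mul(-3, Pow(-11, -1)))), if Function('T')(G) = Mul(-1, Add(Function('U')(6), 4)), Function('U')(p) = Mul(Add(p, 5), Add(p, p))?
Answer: Rational(8958, 11) ≈ 814.36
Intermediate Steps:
Function('U')(p) = Mul(2, p, Add(5, p)) (Function('U')(p) = Mul(Add(5, p), Mul(2, p)) = Mul(2, p, Add(5, p)))
Function('T')(G) = -136 (Function('T')(G) = Mul(-1, Add(Mul(2, 6, Add(5, 6)), 4)) = Mul(-1, Add(Mul(2, 6, 11), 4)) = Mul(-1, Add(132, 4)) = Mul(-1, 136) = -136)
Mul(-6, Add(Function('T')(3), Mul(-3, Pow(-11, -1)))) = Mul(-6, Add(-136, Mul(-3, Pow(-11, -1)))) = Mul(-6, Add(-136, Mul(-3, Rational(-1, 11)))) = Mul(-6, Add(-136, Rational(3, 11))) = Mul(-6, Rational(-1493, 11)) = Rational(8958, 11)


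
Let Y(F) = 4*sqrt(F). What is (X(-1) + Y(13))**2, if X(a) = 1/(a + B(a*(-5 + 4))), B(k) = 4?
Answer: 1873/9 + 8*sqrt(13)/3 ≈ 217.73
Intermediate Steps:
X(a) = 1/(4 + a) (X(a) = 1/(a + 4) = 1/(4 + a))
(X(-1) + Y(13))**2 = (1/(4 - 1) + 4*sqrt(13))**2 = (1/3 + 4*sqrt(13))**2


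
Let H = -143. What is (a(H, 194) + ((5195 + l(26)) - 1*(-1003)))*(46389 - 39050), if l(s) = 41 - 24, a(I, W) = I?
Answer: 44562408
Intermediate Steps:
l(s) = 17
(a(H, 194) + ((5195 + l(26)) - 1*(-1003)))*(46389 - 39050) = (-143 + ((5195 + 17) - 1*(-1003)))*(46389 - 39050) = (-143 + (5212 + 1003))*7339 = (-143 + 6215)*7339 = 6072*7339 = 44562408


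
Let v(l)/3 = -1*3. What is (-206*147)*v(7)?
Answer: 272538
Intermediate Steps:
v(l) = -9 (v(l) = 3*(-1*3) = 3*(-3) = -9)
(-206*147)*v(7) = -206*147*(-9) = -30282*(-9) = 272538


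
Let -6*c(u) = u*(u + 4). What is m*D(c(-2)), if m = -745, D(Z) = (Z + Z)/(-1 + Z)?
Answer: 2980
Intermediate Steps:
c(u) = -u*(4 + u)/6 (c(u) = -u*(u + 4)/6 = -u*(4 + u)/6)
D(Z) = 2*Z/(-1 + Z) (D(Z) = (2*Z)/(-1 + Z) = 2*Z/(-1 + Z))
m*D(c(-2)) = -1490*(-1/6*(-2)*(4 - 2))/(-1 - 1/6*(-2)*(4 - 2)) = -1490*(-1/6*(-2)*2)/(-1 - 1/6*(-2)*2) = -1490*2/(3*(-1 + 2/3)) = -1490*2/(3*(-1/3)) = -1490*2*(-3)/3 = -745*(-4) = 2980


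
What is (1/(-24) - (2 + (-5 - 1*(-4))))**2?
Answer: 625/576 ≈ 1.0851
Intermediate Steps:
(1/(-24) - (2 + (-5 - 1*(-4))))**2 = (-1/24 - (2 + (-5 + 4)))**2 = (-1/24 - (2 - 1))**2 = (-1/24 - 1*1)**2 = (-1/24 - 1)**2 = (-25/24)**2 = 625/576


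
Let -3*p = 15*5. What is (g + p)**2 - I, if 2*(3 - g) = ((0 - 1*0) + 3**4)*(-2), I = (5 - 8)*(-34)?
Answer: 3379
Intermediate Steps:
p = -25 (p = -5*5 = -1/3*75 = -25)
I = 102 (I = -3*(-34) = 102)
g = 84 (g = 3 - ((0 - 1*0) + 3**4)*(-2)/2 = 3 - ((0 + 0) + 81)*(-2)/2 = 3 - (0 + 81)*(-2)/2 = 3 - 81*(-2)/2 = 3 - 1/2*(-162) = 3 + 81 = 84)
(g + p)**2 - I = (84 - 25)**2 - 1*102 = 59**2 - 102 = 3481 - 102 = 3379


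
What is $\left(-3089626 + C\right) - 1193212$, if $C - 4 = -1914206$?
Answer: $-6197040$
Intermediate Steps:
$C = -1914202$ ($C = 4 - 1914206 = -1914202$)
$\left(-3089626 + C\right) - 1193212 = \left(-3089626 - 1914202\right) - 1193212 = -5003828 - 1193212 = -6197040$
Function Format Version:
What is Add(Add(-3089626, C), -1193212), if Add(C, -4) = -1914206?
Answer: -6197040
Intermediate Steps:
C = -1914202 (C = Add(4, -1914206) = -1914202)
Add(Add(-3089626, C), -1193212) = Add(Add(-3089626, -1914202), -1193212) = Add(-5003828, -1193212) = -6197040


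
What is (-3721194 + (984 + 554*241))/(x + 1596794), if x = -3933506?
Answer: 448337/292089 ≈ 1.5349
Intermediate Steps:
(-3721194 + (984 + 554*241))/(x + 1596794) = (-3721194 + (984 + 554*241))/(-3933506 + 1596794) = (-3721194 + (984 + 133514))/(-2336712) = (-3721194 + 134498)*(-1/2336712) = -3586696*(-1/2336712) = 448337/292089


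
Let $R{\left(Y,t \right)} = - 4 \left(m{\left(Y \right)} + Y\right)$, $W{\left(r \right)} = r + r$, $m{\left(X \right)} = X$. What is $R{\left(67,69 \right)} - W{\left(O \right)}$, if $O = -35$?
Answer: $-466$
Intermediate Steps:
$W{\left(r \right)} = 2 r$
$R{\left(Y,t \right)} = - 8 Y$ ($R{\left(Y,t \right)} = - 4 \left(Y + Y\right) = - 4 \cdot 2 Y = - 8 Y$)
$R{\left(67,69 \right)} - W{\left(O \right)} = \left(-8\right) 67 - 2 \left(-35\right) = -536 - -70 = -536 + 70 = -466$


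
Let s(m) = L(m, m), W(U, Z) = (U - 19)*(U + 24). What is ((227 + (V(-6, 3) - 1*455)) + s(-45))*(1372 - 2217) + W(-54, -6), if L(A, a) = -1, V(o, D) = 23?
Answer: 176260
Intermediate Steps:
W(U, Z) = (-19 + U)*(24 + U)
s(m) = -1
((227 + (V(-6, 3) - 1*455)) + s(-45))*(1372 - 2217) + W(-54, -6) = ((227 + (23 - 1*455)) - 1)*(1372 - 2217) + (-456 + (-54)² + 5*(-54)) = ((227 + (23 - 455)) - 1)*(-845) + (-456 + 2916 - 270) = ((227 - 432) - 1)*(-845) + 2190 = (-205 - 1)*(-845) + 2190 = -206*(-845) + 2190 = 174070 + 2190 = 176260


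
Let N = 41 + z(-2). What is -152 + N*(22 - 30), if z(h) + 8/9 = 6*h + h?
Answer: -3248/9 ≈ -360.89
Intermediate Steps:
z(h) = -8/9 + 7*h (z(h) = -8/9 + (6*h + h) = -8/9 + 7*h)
N = 235/9 (N = 41 + (-8/9 + 7*(-2)) = 41 + (-8/9 - 14) = 41 - 134/9 = 235/9 ≈ 26.111)
-152 + N*(22 - 30) = -152 + 235*(22 - 30)/9 = -152 + (235/9)*(-8) = -152 - 1880/9 = -3248/9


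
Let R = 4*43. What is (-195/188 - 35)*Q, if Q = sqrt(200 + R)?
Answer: -6775*sqrt(93)/94 ≈ -695.06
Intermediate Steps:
R = 172
Q = 2*sqrt(93) (Q = sqrt(200 + 172) = sqrt(372) = 2*sqrt(93) ≈ 19.287)
(-195/188 - 35)*Q = (-195/188 - 35)*(2*sqrt(93)) = -6775*sqrt(93)/94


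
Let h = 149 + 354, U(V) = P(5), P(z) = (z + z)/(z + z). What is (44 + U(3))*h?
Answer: 22635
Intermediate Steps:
P(z) = 1 (P(z) = (2*z)/((2*z)) = (2*z)*(1/(2*z)) = 1)
U(V) = 1
h = 503
(44 + U(3))*h = (44 + 1)*503 = 45*503 = 22635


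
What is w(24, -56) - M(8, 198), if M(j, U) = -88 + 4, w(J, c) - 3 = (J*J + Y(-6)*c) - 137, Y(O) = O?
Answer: 862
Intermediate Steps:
w(J, c) = -134 + J**2 - 6*c (w(J, c) = 3 + ((J*J - 6*c) - 137) = 3 + ((J**2 - 6*c) - 137) = 3 + (-137 + J**2 - 6*c) = -134 + J**2 - 6*c)
M(j, U) = -84
w(24, -56) - M(8, 198) = (-134 + 24**2 - 6*(-56)) - 1*(-84) = (-134 + 576 + 336) + 84 = 778 + 84 = 862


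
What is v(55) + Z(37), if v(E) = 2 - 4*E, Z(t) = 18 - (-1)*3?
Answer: -197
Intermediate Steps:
Z(t) = 21 (Z(t) = 18 - 1*(-3) = 18 + 3 = 21)
v(55) + Z(37) = (2 - 4*55) + 21 = (2 - 220) + 21 = -218 + 21 = -197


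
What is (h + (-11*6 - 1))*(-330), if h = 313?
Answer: -81180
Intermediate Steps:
(h + (-11*6 - 1))*(-330) = (313 + (-11*6 - 1))*(-330) = (313 + (-66 - 1))*(-330) = (313 - 67)*(-330) = 246*(-330) = -81180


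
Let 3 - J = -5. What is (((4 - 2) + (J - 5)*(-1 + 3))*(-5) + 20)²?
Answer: 400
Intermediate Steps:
J = 8 (J = 3 - 1*(-5) = 3 + 5 = 8)
(((4 - 2) + (J - 5)*(-1 + 3))*(-5) + 20)² = (((4 - 2) + (8 - 5)*(-1 + 3))*(-5) + 20)² = ((2 + 3*2)*(-5) + 20)² = ((2 + 6)*(-5) + 20)² = (8*(-5) + 20)² = (-40 + 20)² = (-20)² = 400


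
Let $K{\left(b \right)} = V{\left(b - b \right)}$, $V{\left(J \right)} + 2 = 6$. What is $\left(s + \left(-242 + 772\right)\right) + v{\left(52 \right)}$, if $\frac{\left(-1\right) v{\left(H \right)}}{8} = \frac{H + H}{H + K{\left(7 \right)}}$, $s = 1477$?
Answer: $\frac{13945}{7} \approx 1992.1$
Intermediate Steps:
$V{\left(J \right)} = 4$ ($V{\left(J \right)} = -2 + 6 = 4$)
$K{\left(b \right)} = 4$
$v{\left(H \right)} = - \frac{16 H}{4 + H}$ ($v{\left(H \right)} = - 8 \frac{H + H}{H + 4} = - 8 \frac{2 H}{4 + H} = - \frac{16 H}{4 + H}$)
$\left(s + \left(-242 + 772\right)\right) + v{\left(52 \right)} = \left(1477 + \left(-242 + 772\right)\right) - \frac{832}{4 + 52} = \left(1477 + 530\right) - \frac{832}{56} = 2007 - 832 \cdot \frac{1}{56} = 2007 - \frac{104}{7} = \frac{13945}{7}$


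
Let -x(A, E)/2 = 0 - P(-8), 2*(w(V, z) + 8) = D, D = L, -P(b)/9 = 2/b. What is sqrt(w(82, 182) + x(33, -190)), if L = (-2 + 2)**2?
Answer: I*sqrt(14)/2 ≈ 1.8708*I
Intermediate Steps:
P(b) = -18/b
L = 0 (L = 0**2 = 0)
D = 0
w(V, z) = -8 (w(V, z) = -8 + (1/2)*0 = -8 + 0 = -8)
x(A, E) = 9/2 (x(A, E) = -2*(0 - (-18)/(-8)) = -2*(0 - (-18)*(-1)/8) = -2*(0 - 1*9/4) = -2*(0 - 9/4) = -2*(-9/4) = 9/2)
sqrt(w(82, 182) + x(33, -190)) = sqrt(-8 + 9/2) = sqrt(-7/2) = I*sqrt(14)/2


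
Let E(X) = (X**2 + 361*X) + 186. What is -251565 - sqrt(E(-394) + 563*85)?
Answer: -251565 - sqrt(61043) ≈ -2.5181e+5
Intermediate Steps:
E(X) = 186 + X**2 + 361*X
-251565 - sqrt(E(-394) + 563*85) = -251565 - sqrt((186 + (-394)**2 + 361*(-394)) + 563*85) = -251565 - sqrt((186 + 155236 - 142234) + 47855) = -251565 - sqrt(13188 + 47855) = -251565 - sqrt(61043)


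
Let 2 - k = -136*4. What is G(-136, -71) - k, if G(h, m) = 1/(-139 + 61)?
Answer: -42589/78 ≈ -546.01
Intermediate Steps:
G(h, m) = -1/78 (G(h, m) = 1/(-78) = -1/78)
k = 546 (k = 2 - (-136)*4 = 2 - 1*(-544) = 2 + 544 = 546)
G(-136, -71) - k = -1/78 - 1*546 = -1/78 - 546 = -42589/78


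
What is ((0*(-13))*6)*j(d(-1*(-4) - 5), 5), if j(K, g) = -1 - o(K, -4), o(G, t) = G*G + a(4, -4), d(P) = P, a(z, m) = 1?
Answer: 0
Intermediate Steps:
o(G, t) = 1 + G² (o(G, t) = G*G + 1 = G² + 1 = 1 + G²)
j(K, g) = -2 - K² (j(K, g) = -1 - (1 + K²) = -1 + (-1 - K²) = -2 - K²)
((0*(-13))*6)*j(d(-1*(-4) - 5), 5) = ((0*(-13))*6)*(-2 - (-1*(-4) - 5)²) = (0*6)*(-2 - (4 - 5)²) = 0*(-2 - 1*(-1)²) = 0*(-2 - 1*1) = 0*(-2 - 1) = 0*(-3) = 0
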